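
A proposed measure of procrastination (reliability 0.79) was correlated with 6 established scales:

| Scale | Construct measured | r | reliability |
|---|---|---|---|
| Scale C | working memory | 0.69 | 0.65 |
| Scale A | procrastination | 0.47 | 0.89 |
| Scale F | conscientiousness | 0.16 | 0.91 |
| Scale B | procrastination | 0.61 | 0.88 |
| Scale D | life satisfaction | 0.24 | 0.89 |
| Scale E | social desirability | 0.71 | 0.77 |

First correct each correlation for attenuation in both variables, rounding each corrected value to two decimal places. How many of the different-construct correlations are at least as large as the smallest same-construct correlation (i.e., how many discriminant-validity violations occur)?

2

Disattenuated r (r / √(r_scale · r_new)):
  Scale C (disc): 0.69 / √(0.65·0.79) = 0.96
  Scale A (conv): 0.47 / √(0.89·0.79) = 0.56
  Scale F (disc): 0.16 / √(0.91·0.79) = 0.19
  Scale B (conv): 0.61 / √(0.88·0.79) = 0.73
  Scale D (disc): 0.24 / √(0.89·0.79) = 0.29
  Scale E (disc): 0.71 / √(0.77·0.79) = 0.91
Smallest convergent = 0.56. Discriminant values: 0.96, 0.19, 0.29, 0.91; count ≥ 0.56 → 2.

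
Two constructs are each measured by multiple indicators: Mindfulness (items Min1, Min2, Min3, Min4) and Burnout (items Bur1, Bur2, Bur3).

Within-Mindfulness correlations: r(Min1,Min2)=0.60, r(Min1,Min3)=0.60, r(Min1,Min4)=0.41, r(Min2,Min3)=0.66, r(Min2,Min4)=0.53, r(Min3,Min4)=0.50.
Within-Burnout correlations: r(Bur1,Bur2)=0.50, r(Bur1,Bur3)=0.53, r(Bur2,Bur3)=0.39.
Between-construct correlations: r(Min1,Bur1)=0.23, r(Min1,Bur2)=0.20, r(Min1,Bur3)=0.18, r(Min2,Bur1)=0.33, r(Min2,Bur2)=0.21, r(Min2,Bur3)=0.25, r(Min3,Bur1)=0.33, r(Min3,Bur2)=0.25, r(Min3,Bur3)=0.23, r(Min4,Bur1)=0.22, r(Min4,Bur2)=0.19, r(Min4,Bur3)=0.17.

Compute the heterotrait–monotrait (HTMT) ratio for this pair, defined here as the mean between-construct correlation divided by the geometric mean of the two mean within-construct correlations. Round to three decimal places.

Mean heterotrait r = 2.79/12 = 0.2325.
Mean within-Min = 3.30/6 = 0.5500; mean within-Bur = 1.42/3 = 0.4733.
Geometric mean = √(0.5500 × 0.4733) = 0.5102.
HTMT = 0.2325 / 0.5102 = 0.456.

0.456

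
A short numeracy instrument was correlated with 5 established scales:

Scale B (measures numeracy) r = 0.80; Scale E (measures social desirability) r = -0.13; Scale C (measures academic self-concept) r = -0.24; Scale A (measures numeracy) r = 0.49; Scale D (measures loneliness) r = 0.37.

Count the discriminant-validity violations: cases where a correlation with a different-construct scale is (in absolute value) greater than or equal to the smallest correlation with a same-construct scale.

Convergent (same construct = numeracy): Scale B, Scale A.
Smallest convergent = 0.49. Discriminant |r|: 0.13, 0.24, 0.37; count ≥ 0.49 → 0.

0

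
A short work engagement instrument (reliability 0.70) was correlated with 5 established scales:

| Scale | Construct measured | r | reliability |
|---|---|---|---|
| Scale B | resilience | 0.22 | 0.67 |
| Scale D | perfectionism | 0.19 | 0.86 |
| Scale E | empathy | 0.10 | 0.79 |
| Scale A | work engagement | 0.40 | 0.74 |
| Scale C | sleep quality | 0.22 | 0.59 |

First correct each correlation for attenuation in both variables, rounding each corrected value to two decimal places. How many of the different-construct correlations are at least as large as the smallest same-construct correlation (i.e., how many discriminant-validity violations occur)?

0

Disattenuated r (r / √(r_scale · r_new)):
  Scale B (disc): 0.22 / √(0.67·0.70) = 0.32
  Scale D (disc): 0.19 / √(0.86·0.70) = 0.24
  Scale E (disc): 0.10 / √(0.79·0.70) = 0.13
  Scale A (conv): 0.40 / √(0.74·0.70) = 0.56
  Scale C (disc): 0.22 / √(0.59·0.70) = 0.34
Smallest convergent = 0.56. Discriminant values: 0.32, 0.24, 0.13, 0.34; count ≥ 0.56 → 0.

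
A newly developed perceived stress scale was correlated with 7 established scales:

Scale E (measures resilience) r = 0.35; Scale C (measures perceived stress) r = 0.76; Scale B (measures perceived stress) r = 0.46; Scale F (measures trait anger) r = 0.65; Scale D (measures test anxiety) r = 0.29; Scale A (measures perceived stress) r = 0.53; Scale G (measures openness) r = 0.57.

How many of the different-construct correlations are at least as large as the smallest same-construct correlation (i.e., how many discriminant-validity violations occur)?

2

Convergent (same construct = perceived stress): Scale C, Scale B, Scale A.
Smallest convergent = 0.46. Discriminant values: 0.35, 0.65, 0.29, 0.57; count ≥ 0.46 → 2.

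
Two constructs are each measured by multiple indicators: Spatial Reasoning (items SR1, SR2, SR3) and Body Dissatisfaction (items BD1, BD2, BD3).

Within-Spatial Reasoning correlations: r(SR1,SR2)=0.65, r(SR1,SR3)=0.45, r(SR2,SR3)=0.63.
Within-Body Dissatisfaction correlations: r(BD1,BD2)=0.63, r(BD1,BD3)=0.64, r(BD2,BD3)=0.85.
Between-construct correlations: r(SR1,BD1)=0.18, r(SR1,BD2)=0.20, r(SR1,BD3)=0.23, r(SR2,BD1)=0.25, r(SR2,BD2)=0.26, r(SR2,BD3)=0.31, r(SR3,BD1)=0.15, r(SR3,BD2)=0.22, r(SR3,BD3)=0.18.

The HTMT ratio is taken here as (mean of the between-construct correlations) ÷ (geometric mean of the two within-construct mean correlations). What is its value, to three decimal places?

0.345

Mean between = 1.98/9 = 0.2200.
Mean within-SR = 1.73/3 = 0.5767; mean within-BD = 2.12/3 = 0.7067.
Geometric mean = √(0.5767 × 0.7067) = 0.6384.
HTMT = 0.2200 / 0.6384 = 0.345.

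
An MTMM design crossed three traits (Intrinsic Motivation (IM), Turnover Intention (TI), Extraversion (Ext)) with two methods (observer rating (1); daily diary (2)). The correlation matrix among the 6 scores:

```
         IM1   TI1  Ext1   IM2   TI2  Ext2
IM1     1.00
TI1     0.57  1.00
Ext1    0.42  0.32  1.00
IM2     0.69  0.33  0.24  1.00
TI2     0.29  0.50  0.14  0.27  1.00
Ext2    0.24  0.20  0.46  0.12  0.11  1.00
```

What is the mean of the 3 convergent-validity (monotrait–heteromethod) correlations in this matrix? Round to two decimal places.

Convergent values: 0.69, 0.50, 0.46; mean = 1.65/3 = 0.55.

0.55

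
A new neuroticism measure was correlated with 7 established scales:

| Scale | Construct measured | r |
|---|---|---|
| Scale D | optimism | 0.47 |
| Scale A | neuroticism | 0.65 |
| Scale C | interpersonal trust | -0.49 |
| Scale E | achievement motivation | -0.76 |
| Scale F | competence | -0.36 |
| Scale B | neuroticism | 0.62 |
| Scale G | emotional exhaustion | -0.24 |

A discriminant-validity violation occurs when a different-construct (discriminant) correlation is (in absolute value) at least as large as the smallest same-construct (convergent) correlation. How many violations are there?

1

Convergent (same construct = neuroticism): Scale A, Scale B.
Smallest convergent = 0.62. Discriminant |r|: 0.47, 0.49, 0.76, 0.36, 0.24; count ≥ 0.62 → 1.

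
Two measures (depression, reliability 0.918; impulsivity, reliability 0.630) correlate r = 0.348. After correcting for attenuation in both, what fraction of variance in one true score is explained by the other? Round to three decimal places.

Disattenuated r = 0.348 / √(0.918 × 0.630) = 0.348 / 0.7605 = 0.4576.
Shared true-score variance = 0.4576² = 0.2094 ≈ 0.209.

0.209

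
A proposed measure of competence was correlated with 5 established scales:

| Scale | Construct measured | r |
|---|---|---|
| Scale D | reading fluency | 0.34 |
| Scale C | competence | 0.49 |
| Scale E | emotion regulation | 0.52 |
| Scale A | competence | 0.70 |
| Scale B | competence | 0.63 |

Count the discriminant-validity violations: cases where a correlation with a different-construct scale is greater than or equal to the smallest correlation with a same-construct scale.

1

Convergent (same construct = competence): Scale C, Scale A, Scale B.
Smallest convergent = 0.49. Discriminant values: 0.34, 0.52; count ≥ 0.49 → 1.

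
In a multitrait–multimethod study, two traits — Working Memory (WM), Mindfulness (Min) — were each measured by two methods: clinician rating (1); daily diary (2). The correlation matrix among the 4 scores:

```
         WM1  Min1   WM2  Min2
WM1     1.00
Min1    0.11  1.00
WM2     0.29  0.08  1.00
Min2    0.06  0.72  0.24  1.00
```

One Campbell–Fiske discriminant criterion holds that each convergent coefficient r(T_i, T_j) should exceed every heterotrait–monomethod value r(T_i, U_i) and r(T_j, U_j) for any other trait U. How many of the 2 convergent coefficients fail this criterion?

0

Each convergent coefficient versus the relevant comparison correlations:
WM (methods 1·2): 0.29 vs {0.11, 0.24} → pass.
Min (methods 1·2): 0.72 vs {0.11, 0.24} → pass.
0 of 2 fail.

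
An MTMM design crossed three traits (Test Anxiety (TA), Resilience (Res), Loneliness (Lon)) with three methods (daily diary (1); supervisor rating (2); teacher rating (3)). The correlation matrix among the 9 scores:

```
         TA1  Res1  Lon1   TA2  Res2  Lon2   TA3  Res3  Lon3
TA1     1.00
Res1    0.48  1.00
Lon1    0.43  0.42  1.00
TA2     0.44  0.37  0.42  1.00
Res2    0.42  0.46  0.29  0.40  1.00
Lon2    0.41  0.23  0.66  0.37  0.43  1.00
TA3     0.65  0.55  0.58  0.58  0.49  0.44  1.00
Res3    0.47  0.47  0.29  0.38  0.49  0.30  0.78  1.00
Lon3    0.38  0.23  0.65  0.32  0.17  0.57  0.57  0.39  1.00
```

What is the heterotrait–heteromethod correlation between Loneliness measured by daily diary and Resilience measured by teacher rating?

Different traits and methods: r(Lon1, Res3) = 0.29.

0.29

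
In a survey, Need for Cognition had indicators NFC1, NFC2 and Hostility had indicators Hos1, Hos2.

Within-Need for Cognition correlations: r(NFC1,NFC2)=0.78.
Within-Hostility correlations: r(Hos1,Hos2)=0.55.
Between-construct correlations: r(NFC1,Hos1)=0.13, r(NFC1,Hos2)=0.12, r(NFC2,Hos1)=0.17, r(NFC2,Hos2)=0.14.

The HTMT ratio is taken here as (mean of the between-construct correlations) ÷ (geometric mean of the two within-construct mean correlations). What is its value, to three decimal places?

Mean between = 0.56/4 = 0.1400.
Mean within-NFC = 0.78/1 = 0.7800; mean within-Hos = 0.55/1 = 0.5500.
Geometric mean = √(0.7800 × 0.5500) = 0.6550.
HTMT = 0.1400 / 0.6550 = 0.214.

0.214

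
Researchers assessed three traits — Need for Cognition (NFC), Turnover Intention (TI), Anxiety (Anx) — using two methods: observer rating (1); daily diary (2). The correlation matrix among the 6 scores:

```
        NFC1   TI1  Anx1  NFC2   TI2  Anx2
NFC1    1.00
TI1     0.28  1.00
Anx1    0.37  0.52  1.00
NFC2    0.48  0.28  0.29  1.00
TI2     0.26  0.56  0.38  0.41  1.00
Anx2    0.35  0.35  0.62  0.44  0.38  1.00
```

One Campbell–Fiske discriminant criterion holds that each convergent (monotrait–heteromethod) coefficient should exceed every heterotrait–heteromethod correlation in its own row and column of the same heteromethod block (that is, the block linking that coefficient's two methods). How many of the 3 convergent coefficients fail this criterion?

Each convergent coefficient versus the relevant comparison correlations:
NFC (methods 1·2): 0.48 vs {0.26, 0.28, 0.35, 0.29} → pass.
TI (methods 1·2): 0.56 vs {0.28, 0.26, 0.35, 0.38} → pass.
Anx (methods 1·2): 0.62 vs {0.29, 0.35, 0.38, 0.35} → pass.
0 of 3 fail.

0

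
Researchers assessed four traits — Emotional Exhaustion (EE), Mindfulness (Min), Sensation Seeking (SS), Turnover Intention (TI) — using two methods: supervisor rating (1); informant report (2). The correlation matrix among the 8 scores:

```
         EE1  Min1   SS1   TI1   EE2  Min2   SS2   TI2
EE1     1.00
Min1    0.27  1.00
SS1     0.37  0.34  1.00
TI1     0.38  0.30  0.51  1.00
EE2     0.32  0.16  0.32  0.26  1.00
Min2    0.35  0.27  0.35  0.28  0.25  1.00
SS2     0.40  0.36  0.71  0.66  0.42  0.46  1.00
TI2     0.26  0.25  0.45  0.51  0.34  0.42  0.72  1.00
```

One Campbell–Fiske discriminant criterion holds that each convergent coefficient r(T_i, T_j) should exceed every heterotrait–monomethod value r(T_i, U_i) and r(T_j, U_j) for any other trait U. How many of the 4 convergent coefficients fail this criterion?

4

Checking each validity diagonal entry against its comparison values:
EE (methods 1·2): 0.32 vs {0.27, 0.25, 0.37, 0.42, 0.38, 0.34} → fail.
Min (methods 1·2): 0.27 vs {0.27, 0.25, 0.34, 0.46, 0.30, 0.42} → fail.
SS (methods 1·2): 0.71 vs {0.37, 0.42, 0.34, 0.46, 0.51, 0.72} → fail.
TI (methods 1·2): 0.51 vs {0.38, 0.34, 0.30, 0.42, 0.51, 0.72} → fail.
4 of 4 fail.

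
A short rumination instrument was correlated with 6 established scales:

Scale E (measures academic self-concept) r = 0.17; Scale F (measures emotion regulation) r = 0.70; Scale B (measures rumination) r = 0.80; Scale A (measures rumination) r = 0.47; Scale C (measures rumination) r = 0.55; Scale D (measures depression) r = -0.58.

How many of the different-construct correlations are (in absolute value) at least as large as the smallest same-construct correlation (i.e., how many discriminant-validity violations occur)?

2

Convergent (same construct = rumination): Scale B, Scale A, Scale C.
Smallest convergent = 0.47. Discriminant |r|: 0.17, 0.70, 0.58; count ≥ 0.47 → 2.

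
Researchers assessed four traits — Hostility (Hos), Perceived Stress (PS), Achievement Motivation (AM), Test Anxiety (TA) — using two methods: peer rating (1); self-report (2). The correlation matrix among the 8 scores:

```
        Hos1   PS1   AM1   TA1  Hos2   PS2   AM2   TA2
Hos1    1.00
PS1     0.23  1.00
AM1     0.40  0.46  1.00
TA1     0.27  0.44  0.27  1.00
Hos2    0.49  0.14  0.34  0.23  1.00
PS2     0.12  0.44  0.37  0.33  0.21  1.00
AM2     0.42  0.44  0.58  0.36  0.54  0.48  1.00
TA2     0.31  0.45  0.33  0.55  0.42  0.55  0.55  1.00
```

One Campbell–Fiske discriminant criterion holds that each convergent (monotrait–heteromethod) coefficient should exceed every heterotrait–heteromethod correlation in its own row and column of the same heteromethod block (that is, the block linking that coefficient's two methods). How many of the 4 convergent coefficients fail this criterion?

1

Checking each validity diagonal entry against its comparison values:
Hos (methods 1·2): 0.49 vs {0.12, 0.14, 0.42, 0.34, 0.31, 0.23} → pass.
PS (methods 1·2): 0.44 vs {0.14, 0.12, 0.44, 0.37, 0.45, 0.33} → fail.
AM (methods 1·2): 0.58 vs {0.34, 0.42, 0.37, 0.44, 0.33, 0.36} → pass.
TA (methods 1·2): 0.55 vs {0.23, 0.31, 0.33, 0.45, 0.36, 0.33} → pass.
1 of 4 fail.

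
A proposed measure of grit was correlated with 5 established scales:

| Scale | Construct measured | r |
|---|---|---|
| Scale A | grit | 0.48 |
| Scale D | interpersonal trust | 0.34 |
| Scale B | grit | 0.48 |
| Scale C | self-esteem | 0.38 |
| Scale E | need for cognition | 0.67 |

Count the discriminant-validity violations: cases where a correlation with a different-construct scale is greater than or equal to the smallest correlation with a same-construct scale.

Convergent (same construct = grit): Scale A, Scale B.
Smallest convergent = 0.48. Discriminant values: 0.34, 0.38, 0.67; count ≥ 0.48 → 1.

1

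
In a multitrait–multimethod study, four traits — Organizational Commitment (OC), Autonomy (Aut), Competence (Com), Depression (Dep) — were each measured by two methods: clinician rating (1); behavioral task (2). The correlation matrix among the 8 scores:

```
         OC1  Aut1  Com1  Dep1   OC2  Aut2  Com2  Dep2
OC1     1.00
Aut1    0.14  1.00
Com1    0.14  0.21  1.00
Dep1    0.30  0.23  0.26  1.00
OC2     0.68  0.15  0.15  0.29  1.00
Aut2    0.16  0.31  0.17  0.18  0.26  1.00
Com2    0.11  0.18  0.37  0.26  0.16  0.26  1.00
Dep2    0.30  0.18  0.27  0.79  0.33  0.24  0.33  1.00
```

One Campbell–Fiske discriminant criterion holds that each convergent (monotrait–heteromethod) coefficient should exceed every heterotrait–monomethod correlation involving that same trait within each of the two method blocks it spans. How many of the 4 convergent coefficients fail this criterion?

0

Each convergent coefficient versus the relevant comparison correlations:
OC (methods 1·2): 0.68 vs {0.14, 0.26, 0.14, 0.16, 0.30, 0.33} → pass.
Aut (methods 1·2): 0.31 vs {0.14, 0.26, 0.21, 0.26, 0.23, 0.24} → pass.
Com (methods 1·2): 0.37 vs {0.14, 0.16, 0.21, 0.26, 0.26, 0.33} → pass.
Dep (methods 1·2): 0.79 vs {0.30, 0.33, 0.23, 0.24, 0.26, 0.33} → pass.
0 of 4 fail.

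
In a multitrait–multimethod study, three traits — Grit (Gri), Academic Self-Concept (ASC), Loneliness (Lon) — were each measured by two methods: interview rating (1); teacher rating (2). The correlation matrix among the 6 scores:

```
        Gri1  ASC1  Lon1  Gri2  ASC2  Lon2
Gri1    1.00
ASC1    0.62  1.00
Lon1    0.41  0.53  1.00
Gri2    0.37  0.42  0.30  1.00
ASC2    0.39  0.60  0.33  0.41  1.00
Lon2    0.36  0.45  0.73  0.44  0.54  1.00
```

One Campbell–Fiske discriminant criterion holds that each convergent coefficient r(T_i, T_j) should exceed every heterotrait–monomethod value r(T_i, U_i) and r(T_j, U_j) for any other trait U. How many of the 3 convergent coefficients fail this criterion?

Checking each validity diagonal entry against its comparison values:
Gri (methods 1·2): 0.37 vs {0.62, 0.41, 0.41, 0.44} → fail.
ASC (methods 1·2): 0.60 vs {0.62, 0.41, 0.53, 0.54} → fail.
Lon (methods 1·2): 0.73 vs {0.41, 0.44, 0.53, 0.54} → pass.
2 of 3 fail.

2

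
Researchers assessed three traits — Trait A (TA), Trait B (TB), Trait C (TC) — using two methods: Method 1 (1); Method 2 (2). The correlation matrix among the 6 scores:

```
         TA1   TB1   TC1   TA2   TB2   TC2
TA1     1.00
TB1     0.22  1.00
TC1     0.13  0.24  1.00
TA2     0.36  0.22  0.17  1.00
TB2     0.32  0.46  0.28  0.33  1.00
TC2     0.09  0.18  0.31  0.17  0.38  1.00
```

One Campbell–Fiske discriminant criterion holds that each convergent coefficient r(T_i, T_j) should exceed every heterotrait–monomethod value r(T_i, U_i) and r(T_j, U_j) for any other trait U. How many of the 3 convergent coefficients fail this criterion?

Checking each validity diagonal entry against its comparison values:
TA (methods 1·2): 0.36 vs {0.22, 0.33, 0.13, 0.17} → pass.
TB (methods 1·2): 0.46 vs {0.22, 0.33, 0.24, 0.38} → pass.
TC (methods 1·2): 0.31 vs {0.13, 0.17, 0.24, 0.38} → fail.
1 of 3 fail.

1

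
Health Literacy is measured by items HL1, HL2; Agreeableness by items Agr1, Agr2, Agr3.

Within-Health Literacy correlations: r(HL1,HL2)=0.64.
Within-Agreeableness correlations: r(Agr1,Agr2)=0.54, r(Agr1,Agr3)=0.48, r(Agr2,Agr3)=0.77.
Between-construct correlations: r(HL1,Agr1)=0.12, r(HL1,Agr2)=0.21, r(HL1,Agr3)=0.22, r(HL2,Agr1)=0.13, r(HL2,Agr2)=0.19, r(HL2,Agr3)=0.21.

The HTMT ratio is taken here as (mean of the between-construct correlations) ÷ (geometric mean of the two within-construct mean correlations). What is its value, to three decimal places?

Between-construct mean = 1.08/6 = 0.1800.
Mean within-HL = 0.64/1 = 0.6400; mean within-Agr = 1.79/3 = 0.5967.
Geometric mean = √(0.6400 × 0.5967) = 0.6180.
HTMT = 0.1800 / 0.6180 = 0.291.

0.291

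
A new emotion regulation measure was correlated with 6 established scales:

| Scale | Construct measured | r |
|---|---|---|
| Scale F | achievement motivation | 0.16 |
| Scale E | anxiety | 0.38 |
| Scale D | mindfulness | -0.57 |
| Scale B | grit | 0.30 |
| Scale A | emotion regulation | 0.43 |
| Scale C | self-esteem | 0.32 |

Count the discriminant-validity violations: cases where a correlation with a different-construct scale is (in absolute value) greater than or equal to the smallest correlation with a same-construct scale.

Convergent (same construct = emotion regulation): Scale A.
Smallest convergent = 0.43. Discriminant |r|: 0.16, 0.38, 0.57, 0.30, 0.32; count ≥ 0.43 → 1.

1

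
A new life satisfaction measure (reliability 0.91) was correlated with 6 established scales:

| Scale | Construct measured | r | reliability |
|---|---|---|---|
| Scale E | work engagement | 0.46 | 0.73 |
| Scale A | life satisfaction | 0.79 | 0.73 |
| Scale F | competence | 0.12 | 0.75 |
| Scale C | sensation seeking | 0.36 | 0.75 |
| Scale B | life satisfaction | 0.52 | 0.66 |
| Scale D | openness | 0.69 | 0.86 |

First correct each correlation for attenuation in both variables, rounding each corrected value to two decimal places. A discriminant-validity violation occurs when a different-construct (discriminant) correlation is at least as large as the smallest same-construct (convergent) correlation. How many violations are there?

1

Disattenuated r (r / √(r_scale · r_new)):
  Scale E (disc): 0.46 / √(0.73·0.91) = 0.56
  Scale A (conv): 0.79 / √(0.73·0.91) = 0.97
  Scale F (disc): 0.12 / √(0.75·0.91) = 0.15
  Scale C (disc): 0.36 / √(0.75·0.91) = 0.44
  Scale B (conv): 0.52 / √(0.66·0.91) = 0.67
  Scale D (disc): 0.69 / √(0.86·0.91) = 0.78
Smallest convergent = 0.67. Discriminant values: 0.56, 0.15, 0.44, 0.78; count ≥ 0.67 → 1.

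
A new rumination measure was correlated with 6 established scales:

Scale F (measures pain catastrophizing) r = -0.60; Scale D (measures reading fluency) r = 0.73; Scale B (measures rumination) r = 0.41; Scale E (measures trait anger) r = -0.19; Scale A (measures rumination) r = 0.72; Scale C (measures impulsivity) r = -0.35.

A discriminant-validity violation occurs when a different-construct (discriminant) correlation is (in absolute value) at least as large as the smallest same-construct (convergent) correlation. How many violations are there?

2

Convergent (same construct = rumination): Scale B, Scale A.
Smallest convergent = 0.41. Discriminant |r|: 0.60, 0.73, 0.19, 0.35; count ≥ 0.41 → 2.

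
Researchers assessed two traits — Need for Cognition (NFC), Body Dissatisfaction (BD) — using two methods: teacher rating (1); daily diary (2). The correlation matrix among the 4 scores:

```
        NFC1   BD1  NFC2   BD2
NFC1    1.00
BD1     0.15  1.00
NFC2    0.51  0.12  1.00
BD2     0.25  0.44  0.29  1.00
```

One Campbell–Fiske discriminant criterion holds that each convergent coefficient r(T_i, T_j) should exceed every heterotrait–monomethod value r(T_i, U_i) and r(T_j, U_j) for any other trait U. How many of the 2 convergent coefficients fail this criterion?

0

Checking each validity diagonal entry against its comparison values:
NFC (methods 1·2): 0.51 vs {0.15, 0.29} → pass.
BD (methods 1·2): 0.44 vs {0.15, 0.29} → pass.
0 of 2 fail.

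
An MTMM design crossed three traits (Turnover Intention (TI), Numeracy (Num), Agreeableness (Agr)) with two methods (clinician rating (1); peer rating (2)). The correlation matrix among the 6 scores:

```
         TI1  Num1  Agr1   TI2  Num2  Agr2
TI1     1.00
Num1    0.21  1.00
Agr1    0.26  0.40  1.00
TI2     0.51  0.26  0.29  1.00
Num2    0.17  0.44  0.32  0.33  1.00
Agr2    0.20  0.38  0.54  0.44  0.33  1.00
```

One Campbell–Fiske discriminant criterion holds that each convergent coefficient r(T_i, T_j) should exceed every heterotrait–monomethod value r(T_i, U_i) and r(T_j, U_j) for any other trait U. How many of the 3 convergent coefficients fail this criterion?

0

Each convergent coefficient versus the relevant comparison correlations:
TI (methods 1·2): 0.51 vs {0.21, 0.33, 0.26, 0.44} → pass.
Num (methods 1·2): 0.44 vs {0.21, 0.33, 0.40, 0.33} → pass.
Agr (methods 1·2): 0.54 vs {0.26, 0.44, 0.40, 0.33} → pass.
0 of 3 fail.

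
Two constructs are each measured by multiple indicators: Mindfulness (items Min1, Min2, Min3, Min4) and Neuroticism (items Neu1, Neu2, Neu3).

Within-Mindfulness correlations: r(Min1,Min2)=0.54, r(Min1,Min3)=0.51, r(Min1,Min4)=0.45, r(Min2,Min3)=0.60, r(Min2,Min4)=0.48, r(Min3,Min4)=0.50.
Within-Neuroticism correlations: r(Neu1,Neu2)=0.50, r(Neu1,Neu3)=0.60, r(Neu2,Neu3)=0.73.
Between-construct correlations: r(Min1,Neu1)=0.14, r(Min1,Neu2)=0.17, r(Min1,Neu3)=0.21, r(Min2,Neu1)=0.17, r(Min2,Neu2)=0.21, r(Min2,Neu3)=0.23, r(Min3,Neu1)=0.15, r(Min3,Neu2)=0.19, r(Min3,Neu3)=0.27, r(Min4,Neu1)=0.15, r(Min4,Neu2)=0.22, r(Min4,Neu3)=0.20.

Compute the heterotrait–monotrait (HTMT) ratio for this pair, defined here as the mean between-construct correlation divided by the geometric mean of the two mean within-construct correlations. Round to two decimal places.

Between-construct mean = 2.31/12 = 0.1925.
Mean within-Min = 3.08/6 = 0.5133; mean within-Neu = 1.83/3 = 0.6100.
Geometric mean = √(0.5133 × 0.6100) = 0.5596.
HTMT = 0.1925 / 0.5596 = 0.34.

0.34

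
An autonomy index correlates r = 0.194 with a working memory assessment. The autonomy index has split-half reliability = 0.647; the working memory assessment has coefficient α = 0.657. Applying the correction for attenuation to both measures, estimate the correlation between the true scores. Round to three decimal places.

0.298

r_true = r_obs / √(r_xx · r_yy) = 0.194 / √(0.647 × 0.657) = 0.194 / √0.425079 = 0.194 / 0.6520 ≈ 0.298.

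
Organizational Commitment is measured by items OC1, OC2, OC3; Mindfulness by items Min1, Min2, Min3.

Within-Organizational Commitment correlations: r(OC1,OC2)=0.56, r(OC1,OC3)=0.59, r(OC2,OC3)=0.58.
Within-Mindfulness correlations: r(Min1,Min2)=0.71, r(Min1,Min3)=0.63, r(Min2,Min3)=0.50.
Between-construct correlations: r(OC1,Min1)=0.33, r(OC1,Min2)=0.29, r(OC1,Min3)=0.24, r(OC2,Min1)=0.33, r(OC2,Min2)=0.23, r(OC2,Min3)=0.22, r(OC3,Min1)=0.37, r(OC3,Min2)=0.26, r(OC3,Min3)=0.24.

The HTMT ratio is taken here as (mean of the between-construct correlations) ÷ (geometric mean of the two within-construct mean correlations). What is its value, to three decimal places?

Between-construct mean = 2.51/9 = 0.2789.
Mean within-OC = 1.73/3 = 0.5767; mean within-Min = 1.84/3 = 0.6133.
Geometric mean = √(0.5767 × 0.6133) = 0.5947.
HTMT = 0.2789 / 0.5947 = 0.469.

0.469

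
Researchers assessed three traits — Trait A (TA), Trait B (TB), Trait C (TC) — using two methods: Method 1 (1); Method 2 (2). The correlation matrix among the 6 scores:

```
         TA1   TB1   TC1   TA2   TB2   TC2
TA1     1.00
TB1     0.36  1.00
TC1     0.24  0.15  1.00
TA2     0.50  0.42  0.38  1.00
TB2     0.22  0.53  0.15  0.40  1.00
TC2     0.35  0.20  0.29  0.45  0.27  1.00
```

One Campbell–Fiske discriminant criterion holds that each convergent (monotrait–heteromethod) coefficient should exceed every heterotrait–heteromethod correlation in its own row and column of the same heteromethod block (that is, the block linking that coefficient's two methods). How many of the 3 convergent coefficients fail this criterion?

Convergent coefficients and their comparison sets:
TA (methods 1·2): 0.50 vs {0.22, 0.42, 0.35, 0.38} → pass.
TB (methods 1·2): 0.53 vs {0.42, 0.22, 0.20, 0.15} → pass.
TC (methods 1·2): 0.29 vs {0.38, 0.35, 0.15, 0.20} → fail.
1 of 3 fail.

1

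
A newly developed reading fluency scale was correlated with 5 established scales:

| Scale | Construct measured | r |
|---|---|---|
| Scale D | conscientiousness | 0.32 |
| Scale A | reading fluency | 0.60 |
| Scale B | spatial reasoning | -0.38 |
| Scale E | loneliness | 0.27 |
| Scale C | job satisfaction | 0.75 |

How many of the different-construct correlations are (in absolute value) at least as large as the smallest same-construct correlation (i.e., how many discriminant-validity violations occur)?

1

Convergent (same construct = reading fluency): Scale A.
Smallest convergent = 0.60. Discriminant |r|: 0.32, 0.38, 0.27, 0.75; count ≥ 0.60 → 1.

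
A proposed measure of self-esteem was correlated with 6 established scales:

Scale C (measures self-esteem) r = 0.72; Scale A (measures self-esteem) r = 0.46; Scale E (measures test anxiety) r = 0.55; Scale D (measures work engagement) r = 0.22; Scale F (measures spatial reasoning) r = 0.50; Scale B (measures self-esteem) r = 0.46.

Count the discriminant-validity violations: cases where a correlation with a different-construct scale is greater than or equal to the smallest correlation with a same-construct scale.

Convergent (same construct = self-esteem): Scale C, Scale A, Scale B.
Smallest convergent = 0.46. Discriminant values: 0.55, 0.22, 0.50; count ≥ 0.46 → 2.

2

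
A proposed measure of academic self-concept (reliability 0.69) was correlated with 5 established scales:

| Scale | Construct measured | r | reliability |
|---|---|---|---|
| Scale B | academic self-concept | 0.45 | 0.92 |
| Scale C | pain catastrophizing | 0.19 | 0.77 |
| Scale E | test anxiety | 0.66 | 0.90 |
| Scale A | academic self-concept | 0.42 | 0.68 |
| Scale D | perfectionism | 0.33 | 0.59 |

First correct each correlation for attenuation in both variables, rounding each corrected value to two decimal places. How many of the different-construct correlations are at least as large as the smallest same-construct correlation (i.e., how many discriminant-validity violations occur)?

1

Disattenuated r (r / √(r_scale · r_new)):
  Scale B (conv): 0.45 / √(0.92·0.69) = 0.56
  Scale C (disc): 0.19 / √(0.77·0.69) = 0.26
  Scale E (disc): 0.66 / √(0.90·0.69) = 0.84
  Scale A (conv): 0.42 / √(0.68·0.69) = 0.61
  Scale D (disc): 0.33 / √(0.59·0.69) = 0.52
Smallest convergent = 0.56. Discriminant values: 0.26, 0.84, 0.52; count ≥ 0.56 → 1.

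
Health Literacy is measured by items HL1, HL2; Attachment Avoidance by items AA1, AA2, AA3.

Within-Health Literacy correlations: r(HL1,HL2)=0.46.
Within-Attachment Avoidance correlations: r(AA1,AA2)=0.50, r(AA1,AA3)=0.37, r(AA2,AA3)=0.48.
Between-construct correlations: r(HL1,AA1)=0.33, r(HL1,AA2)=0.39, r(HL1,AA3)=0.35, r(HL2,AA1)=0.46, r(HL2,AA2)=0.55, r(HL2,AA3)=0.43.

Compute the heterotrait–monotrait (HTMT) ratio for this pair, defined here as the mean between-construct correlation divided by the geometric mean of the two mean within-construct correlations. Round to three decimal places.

0.919

Mean heterotrait r = 2.51/6 = 0.4183.
Mean within-HL = 0.46/1 = 0.4600; mean within-AA = 1.35/3 = 0.4500.
Geometric mean = √(0.4600 × 0.4500) = 0.4550.
HTMT = 0.4183 / 0.4550 = 0.919.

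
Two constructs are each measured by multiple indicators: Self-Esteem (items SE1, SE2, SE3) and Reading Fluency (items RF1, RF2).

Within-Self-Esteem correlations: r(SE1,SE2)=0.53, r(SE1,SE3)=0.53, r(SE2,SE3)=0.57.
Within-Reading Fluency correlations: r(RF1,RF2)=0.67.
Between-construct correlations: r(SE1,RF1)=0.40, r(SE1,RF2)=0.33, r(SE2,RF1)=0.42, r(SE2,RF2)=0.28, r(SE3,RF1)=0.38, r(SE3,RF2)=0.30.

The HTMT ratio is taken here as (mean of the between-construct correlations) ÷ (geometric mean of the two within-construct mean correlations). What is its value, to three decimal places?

Mean between = 2.11/6 = 0.3517.
Mean within-SE = 1.63/3 = 0.5433; mean within-RF = 0.67/1 = 0.6700.
Geometric mean = √(0.5433 × 0.6700) = 0.6033.
HTMT = 0.3517 / 0.6033 = 0.583.

0.583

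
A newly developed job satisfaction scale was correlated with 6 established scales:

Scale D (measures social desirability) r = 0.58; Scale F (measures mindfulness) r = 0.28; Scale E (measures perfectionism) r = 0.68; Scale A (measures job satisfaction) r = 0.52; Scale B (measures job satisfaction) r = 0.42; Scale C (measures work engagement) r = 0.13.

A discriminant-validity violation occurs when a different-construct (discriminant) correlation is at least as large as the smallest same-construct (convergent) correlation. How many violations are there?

Convergent (same construct = job satisfaction): Scale A, Scale B.
Smallest convergent = 0.42. Discriminant values: 0.58, 0.28, 0.68, 0.13; count ≥ 0.42 → 2.

2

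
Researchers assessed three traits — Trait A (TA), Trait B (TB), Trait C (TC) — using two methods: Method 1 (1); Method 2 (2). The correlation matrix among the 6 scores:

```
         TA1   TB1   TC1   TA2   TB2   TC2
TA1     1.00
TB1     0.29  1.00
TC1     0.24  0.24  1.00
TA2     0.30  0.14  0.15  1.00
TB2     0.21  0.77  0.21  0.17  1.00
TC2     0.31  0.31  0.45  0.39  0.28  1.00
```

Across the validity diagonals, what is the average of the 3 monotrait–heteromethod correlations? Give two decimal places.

Convergent values: 0.30, 0.77, 0.45; mean = 1.52/3 = 0.51.

0.51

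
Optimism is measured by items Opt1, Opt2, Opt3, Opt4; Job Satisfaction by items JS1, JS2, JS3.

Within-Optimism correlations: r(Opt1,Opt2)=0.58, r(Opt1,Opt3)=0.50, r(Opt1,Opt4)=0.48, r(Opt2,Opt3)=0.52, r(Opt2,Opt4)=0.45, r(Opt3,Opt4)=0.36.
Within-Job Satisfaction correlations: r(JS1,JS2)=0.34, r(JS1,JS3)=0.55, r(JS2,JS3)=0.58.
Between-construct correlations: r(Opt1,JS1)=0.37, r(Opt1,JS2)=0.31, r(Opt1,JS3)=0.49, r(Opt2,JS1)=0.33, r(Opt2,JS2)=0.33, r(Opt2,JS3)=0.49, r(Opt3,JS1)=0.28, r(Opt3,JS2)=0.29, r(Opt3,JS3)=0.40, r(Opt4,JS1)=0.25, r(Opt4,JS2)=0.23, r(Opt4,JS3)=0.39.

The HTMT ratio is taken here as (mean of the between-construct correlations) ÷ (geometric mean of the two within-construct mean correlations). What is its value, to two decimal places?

Between-construct mean = 4.16/12 = 0.3467.
Mean within-Opt = 2.89/6 = 0.4817; mean within-JS = 1.47/3 = 0.4900.
Geometric mean = √(0.4817 × 0.4900) = 0.4858.
HTMT = 0.3467 / 0.4858 = 0.71.

0.71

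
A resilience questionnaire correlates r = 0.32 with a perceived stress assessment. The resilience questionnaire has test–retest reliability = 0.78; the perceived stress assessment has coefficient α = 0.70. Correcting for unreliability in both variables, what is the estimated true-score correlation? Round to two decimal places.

r_true = r_obs / √(r_xx · r_yy) = 0.32 / √(0.78 × 0.70) = 0.32 / √0.5460 = 0.32 / 0.7389 ≈ 0.43.

0.43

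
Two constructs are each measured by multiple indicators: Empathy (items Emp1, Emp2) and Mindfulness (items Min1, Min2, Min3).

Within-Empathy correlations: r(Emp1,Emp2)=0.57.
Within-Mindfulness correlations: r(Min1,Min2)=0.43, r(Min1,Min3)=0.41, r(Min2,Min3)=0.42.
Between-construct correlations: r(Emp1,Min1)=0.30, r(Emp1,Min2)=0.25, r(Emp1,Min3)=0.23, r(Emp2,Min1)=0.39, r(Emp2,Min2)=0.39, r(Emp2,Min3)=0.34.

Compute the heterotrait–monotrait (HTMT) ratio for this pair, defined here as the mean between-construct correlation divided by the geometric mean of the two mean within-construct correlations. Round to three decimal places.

Mean between = 1.90/6 = 0.3167.
Mean within-Emp = 0.57/1 = 0.5700; mean within-Min = 1.26/3 = 0.4200.
Geometric mean = √(0.5700 × 0.4200) = 0.4893.
HTMT = 0.3167 / 0.4893 = 0.647.

0.647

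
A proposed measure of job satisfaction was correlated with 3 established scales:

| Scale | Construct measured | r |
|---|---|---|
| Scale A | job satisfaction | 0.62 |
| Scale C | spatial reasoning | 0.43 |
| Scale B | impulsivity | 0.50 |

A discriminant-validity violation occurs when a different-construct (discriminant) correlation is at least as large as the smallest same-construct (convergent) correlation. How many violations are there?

0

Convergent (same construct = job satisfaction): Scale A.
Smallest convergent = 0.62. Discriminant values: 0.43, 0.50; count ≥ 0.62 → 0.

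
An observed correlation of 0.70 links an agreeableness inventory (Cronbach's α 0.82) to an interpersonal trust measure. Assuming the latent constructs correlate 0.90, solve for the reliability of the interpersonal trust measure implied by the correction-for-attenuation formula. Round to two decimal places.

0.74

r_true = r_obs / √(r_xx · r_yy) ⇒ 0.90 = 0.70 / √(0.82 · r_yy).
√(0.82 · r_yy) = 0.70 / 0.90 = 0.7778; 0.82 · r_yy = 0.6050; r_yy = 0.6050 / 0.82 ≈ 0.74.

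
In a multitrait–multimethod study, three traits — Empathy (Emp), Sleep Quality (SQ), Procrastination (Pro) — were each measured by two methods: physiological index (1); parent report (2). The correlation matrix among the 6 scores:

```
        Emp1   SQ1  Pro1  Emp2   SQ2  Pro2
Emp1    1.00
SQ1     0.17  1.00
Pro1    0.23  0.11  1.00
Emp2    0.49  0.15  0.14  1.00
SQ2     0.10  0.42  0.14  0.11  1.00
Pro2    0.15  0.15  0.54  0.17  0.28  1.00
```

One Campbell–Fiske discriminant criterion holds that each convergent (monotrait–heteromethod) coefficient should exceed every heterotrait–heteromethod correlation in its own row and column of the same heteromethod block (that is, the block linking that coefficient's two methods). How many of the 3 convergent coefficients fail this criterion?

0

Checking each validity diagonal entry against its comparison values:
Emp (methods 1·2): 0.49 vs {0.10, 0.15, 0.15, 0.14} → pass.
SQ (methods 1·2): 0.42 vs {0.15, 0.10, 0.15, 0.14} → pass.
Pro (methods 1·2): 0.54 vs {0.14, 0.15, 0.14, 0.15} → pass.
0 of 3 fail.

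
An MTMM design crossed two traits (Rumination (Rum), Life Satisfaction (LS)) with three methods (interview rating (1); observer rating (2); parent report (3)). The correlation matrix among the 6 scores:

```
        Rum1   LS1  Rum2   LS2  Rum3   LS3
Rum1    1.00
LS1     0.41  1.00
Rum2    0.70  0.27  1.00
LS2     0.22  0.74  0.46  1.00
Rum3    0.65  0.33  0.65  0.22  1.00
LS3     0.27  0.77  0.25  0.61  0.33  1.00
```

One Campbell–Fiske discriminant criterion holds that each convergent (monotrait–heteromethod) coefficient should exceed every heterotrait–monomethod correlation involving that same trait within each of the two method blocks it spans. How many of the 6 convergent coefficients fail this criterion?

Checking each validity diagonal entry against its comparison values:
Rum (methods 1·2): 0.70 vs {0.41, 0.46} → pass.
Rum (methods 1·3): 0.65 vs {0.41, 0.33} → pass.
Rum (methods 2·3): 0.65 vs {0.46, 0.33} → pass.
LS (methods 1·2): 0.74 vs {0.41, 0.46} → pass.
LS (methods 1·3): 0.77 vs {0.41, 0.33} → pass.
LS (methods 2·3): 0.61 vs {0.46, 0.33} → pass.
0 of 6 fail.

0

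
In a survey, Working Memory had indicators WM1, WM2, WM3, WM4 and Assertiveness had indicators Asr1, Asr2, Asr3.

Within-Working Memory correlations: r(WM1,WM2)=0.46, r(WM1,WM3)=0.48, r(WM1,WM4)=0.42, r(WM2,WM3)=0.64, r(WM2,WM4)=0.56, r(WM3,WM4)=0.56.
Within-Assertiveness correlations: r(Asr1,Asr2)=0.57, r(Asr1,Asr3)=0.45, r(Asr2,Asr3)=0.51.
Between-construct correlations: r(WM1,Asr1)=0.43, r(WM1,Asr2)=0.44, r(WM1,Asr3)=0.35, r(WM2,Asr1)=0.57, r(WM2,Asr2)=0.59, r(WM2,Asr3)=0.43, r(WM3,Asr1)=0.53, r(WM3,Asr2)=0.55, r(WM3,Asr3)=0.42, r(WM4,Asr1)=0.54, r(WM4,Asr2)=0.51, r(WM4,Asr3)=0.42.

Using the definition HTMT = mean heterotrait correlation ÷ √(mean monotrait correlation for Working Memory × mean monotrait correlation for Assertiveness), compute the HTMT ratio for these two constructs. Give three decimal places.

Between-construct mean = 5.78/12 = 0.4817.
Mean within-WM = 3.12/6 = 0.5200; mean within-Asr = 1.53/3 = 0.5100.
Geometric mean = √(0.5200 × 0.5100) = 0.5150.
HTMT = 0.4817 / 0.5150 = 0.935.

0.935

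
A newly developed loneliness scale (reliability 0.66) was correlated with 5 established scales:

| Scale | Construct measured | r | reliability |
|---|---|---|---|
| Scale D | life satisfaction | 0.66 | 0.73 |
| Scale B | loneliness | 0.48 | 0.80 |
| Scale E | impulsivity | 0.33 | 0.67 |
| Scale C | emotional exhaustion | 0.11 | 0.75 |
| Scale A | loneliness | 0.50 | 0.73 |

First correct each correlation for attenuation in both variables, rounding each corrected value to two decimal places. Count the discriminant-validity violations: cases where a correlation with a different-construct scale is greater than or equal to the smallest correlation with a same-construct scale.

Disattenuated r (r / √(r_scale · r_new)):
  Scale D (disc): 0.66 / √(0.73·0.66) = 0.95
  Scale B (conv): 0.48 / √(0.80·0.66) = 0.66
  Scale E (disc): 0.33 / √(0.67·0.66) = 0.50
  Scale C (disc): 0.11 / √(0.75·0.66) = 0.16
  Scale A (conv): 0.50 / √(0.73·0.66) = 0.72
Smallest convergent = 0.66. Discriminant values: 0.95, 0.50, 0.16; count ≥ 0.66 → 1.

1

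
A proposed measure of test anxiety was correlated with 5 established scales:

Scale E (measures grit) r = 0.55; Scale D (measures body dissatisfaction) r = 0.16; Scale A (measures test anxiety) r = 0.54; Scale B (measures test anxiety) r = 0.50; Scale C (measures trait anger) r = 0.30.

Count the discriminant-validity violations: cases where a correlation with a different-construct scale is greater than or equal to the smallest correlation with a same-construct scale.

1

Convergent (same construct = test anxiety): Scale A, Scale B.
Smallest convergent = 0.50. Discriminant values: 0.55, 0.16, 0.30; count ≥ 0.50 → 1.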